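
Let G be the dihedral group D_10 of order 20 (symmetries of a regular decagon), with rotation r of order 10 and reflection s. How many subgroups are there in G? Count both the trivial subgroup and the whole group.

|G| = 20, so by Lagrange every subgroup order divides 20. Divisors: 1, 2, 4, 5, 10, 20.
Subgroups by order — order 1: 1; order 2: 11; order 4: 5; order 5: 1; order 10: 3; order 20: 1.
Total: 1 + 11 + 5 + 1 + 3 + 1 = 22.

22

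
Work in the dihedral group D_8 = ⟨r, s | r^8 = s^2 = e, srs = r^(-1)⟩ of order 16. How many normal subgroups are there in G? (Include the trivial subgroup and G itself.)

7

G has 19 subgroups. Checking conjugation-invariance by order — order 1: 1/1 normal; order 2: 1/9 normal; order 4: 1/5 normal; order 8: 3/3 normal; order 16: 1/1 normal.
Total normal subgroups: 7.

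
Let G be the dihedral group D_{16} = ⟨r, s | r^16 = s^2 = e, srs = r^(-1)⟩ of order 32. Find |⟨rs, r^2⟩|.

16

|⟨rs⟩| = 2 and |⟨r^2⟩| = 8, so |H| is a multiple of lcm(2, 8) = 8 and divides |G| = 32.
Closing under the operation: H = {e, r^2, r^4, r^6, r^8, r^10, r^12, r^14, rs, r^3s, r^5s, r^7s, r^9s, r^11s, r^13s, r^15s}, so |H| = 16.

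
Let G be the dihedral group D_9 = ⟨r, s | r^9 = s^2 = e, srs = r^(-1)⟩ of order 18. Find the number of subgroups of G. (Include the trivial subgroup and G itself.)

16

|G| = 18, so by Lagrange every subgroup order divides 18. Divisors: 1, 2, 3, 6, 9, 18.
Subgroups by order — order 1: 1; order 2: 9; order 3: 1; order 6: 3; order 9: 1; order 18: 1.
Total: 1 + 9 + 1 + 3 + 1 + 1 = 16.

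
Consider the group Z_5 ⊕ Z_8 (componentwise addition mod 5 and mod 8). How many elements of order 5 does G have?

An element (a,b) has order lcm(ord(a), ord(b)); count pairs with lcm equal to 5.
Enumerating gives 4 such elements.

4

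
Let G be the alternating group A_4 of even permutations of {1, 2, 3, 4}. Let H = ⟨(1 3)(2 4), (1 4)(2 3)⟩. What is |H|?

4

|⟨(1 3)(2 4)⟩| = 2 and |⟨(1 4)(2 3)⟩| = 2, so |H| is a multiple of lcm(2, 2) = 2 and divides |G| = 12.
Closing under the operation: H = {e, (1 2)(3 4), (1 3)(2 4), (1 4)(2 3)}, so |H| = 4.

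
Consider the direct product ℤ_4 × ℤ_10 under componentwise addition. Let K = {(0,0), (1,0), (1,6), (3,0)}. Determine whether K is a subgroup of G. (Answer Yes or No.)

No

(1,6) ∈ K but its inverse (3,4) ∉ K, so K is not a subgroup.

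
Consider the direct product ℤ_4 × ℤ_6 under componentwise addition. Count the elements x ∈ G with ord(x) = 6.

6

An element (a,b) has order lcm(ord(a), ord(b)); count pairs with lcm equal to 6.
Enumerating gives 6 such elements.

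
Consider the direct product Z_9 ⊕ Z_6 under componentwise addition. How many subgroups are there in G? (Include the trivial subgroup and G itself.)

|G| = 54, so by Lagrange every subgroup order divides 54. Divisors: 1, 2, 3, 6, 9, 18, 27, 54.
Subgroups by order — order 1: 1; order 2: 1; order 3: 4; order 6: 4; order 9: 4; order 18: 4; order 27: 1; order 54: 1.
Total: 1 + 1 + 4 + 4 + 4 + 4 + 1 + 1 = 20.

20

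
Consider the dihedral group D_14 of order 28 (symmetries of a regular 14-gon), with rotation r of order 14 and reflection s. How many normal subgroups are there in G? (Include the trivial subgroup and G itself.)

7

G has 28 subgroups. Checking conjugation-invariance by order — order 1: 1/1 normal; order 2: 1/15 normal; order 4: 0/7 normal; order 7: 1/1 normal; order 14: 3/3 normal; order 28: 1/1 normal.
Total normal subgroups: 7.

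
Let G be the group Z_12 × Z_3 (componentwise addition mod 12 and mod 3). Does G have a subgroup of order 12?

Yes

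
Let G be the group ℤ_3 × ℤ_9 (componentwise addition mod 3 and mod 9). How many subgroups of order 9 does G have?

|G| = 27 and 9 | 27, so subgroups of order 9 are possible by Lagrange.
The subgroups of order 9 are: {(0,0), (0,1), (0,2), (0,3), (0,4), (0,5), (0,6), (0,7), (0,8)}; {(0,0), (0,3), (0,6), (1,0), (1,3), (1,6), (2,0), (2,3), (2,6)}; {(0,0), (0,3), (0,6), (1,1), (1,4), (1,7), (2,2), (2,5), (2,8)}; {(0,0), (0,3), (0,6), (1,2), (1,5), (1,8), (2,1), (2,4), (2,7)}.
So G has 4 subgroups of order 9.

4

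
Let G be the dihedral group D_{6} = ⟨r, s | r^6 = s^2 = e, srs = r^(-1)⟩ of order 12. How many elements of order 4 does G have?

0

No element of G has order 4 (even though 4 | 12).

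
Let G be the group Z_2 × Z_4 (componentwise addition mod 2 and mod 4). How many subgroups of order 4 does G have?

|G| = 8 and 4 | 8, so subgroups of order 4 are possible by Lagrange.
The subgroups of order 4 are: {(0,0), (0,1), (0,2), (0,3)}; {(0,0), (0,2), (1,0), (1,2)}; {(0,0), (0,2), (1,1), (1,3)}.
So G has 3 subgroups of order 4.

3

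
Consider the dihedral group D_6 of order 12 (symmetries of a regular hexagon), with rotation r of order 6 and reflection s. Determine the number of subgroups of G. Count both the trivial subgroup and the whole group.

|G| = 12, so by Lagrange every subgroup order divides 12. Divisors: 1, 2, 3, 4, 6, 12.
Subgroups by order — order 1: 1; order 2: 7; order 3: 1; order 4: 3; order 6: 3; order 12: 1.
Total: 1 + 7 + 1 + 3 + 3 + 1 = 16.

16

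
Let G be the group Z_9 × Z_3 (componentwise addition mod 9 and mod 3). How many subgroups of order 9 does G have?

4

|G| = 27 and 9 | 27, so subgroups of order 9 are possible by Lagrange.
The subgroups of order 9 are: {(0,0), (0,1), (0,2), (3,0), (3,1), (3,2), (6,0), (6,1), (6,2)}; {(0,0), (1,0), (2,0), (3,0), (4,0), (5,0), (6,0), (7,0), (8,0)}; {(0,0), (1,1), (2,2), (3,0), (4,1), (5,2), (6,0), (7,1), (8,2)}; {(0,0), (1,2), (2,1), (3,0), (4,2), (5,1), (6,0), (7,2), (8,1)}.
So G has 4 subgroups of order 9.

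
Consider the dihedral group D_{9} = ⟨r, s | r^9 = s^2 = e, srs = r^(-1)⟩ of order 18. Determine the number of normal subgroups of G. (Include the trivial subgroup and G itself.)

4

G has 16 subgroups. Checking conjugation-invariance by order — order 1: 1/1 normal; order 2: 0/9 normal; order 3: 1/1 normal; order 6: 0/3 normal; order 9: 1/1 normal; order 18: 1/1 normal.
Total normal subgroups: 4.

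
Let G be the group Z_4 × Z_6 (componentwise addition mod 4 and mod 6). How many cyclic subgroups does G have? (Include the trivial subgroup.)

Each element a generates a cyclic subgroup ⟨a⟩; distinct elements may generate the same one (a cyclic group of order d has φ(d) generators).
Cyclic subgroups by order — order 1: 1; order 2: 3; order 3: 1; order 4: 2; order 6: 3; order 12: 2.
Total: 12.

12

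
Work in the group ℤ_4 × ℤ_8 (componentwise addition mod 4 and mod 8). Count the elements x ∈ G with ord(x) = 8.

An element (a,b) has order lcm(ord(a), ord(b)); count pairs with lcm equal to 8.
Enumerating gives 16 such elements.

16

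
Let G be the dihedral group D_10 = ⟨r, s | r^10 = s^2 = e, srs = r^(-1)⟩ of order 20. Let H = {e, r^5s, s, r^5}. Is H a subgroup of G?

|H| = 4 divides |G| = 20, consistent with Lagrange.
H contains the identity, every element's inverse is in H, and H is closed under ·: it is a subgroup.

Yes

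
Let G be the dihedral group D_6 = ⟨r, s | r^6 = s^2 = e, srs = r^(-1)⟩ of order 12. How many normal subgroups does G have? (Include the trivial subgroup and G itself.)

G has 16 subgroups. Checking conjugation-invariance by order — order 1: 1/1 normal; order 2: 1/7 normal; order 3: 1/1 normal; order 4: 0/3 normal; order 6: 3/3 normal; order 12: 1/1 normal.
Total normal subgroups: 7.

7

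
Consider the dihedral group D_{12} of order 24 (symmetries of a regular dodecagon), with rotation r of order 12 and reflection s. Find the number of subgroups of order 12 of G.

|G| = 24 and 12 | 24, so subgroups of order 12 are possible by Lagrange.
The subgroups of order 12 are: {e, r, r^2, r^3, r^4, r^5, r^6, r^7, r^8, r^9, r^10, r^11}; {e, r^2, r^4, r^6, r^8, r^10, s, r^2s, r^4s, r^6s, r^8s, r^10s}; {e, r^2, r^4, r^6, r^8, r^10, rs, r^3s, r^5s, r^7s, r^9s, r^11s}.
So G has 3 subgroups of order 12.

3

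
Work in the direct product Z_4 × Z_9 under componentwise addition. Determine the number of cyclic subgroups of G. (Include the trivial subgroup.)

9

Each element a generates a cyclic subgroup ⟨a⟩; distinct elements may generate the same one (a cyclic group of order d has φ(d) generators).
Cyclic subgroups by order — order 1: 1; order 2: 1; order 3: 1; order 4: 1; order 6: 1; order 9: 1; order 12: 1; order 18: 1; order 36: 1.
Total: 9.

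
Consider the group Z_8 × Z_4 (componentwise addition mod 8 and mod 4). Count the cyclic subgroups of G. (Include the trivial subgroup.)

14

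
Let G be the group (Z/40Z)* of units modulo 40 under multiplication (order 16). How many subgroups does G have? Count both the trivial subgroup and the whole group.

|G| = 16, so by Lagrange every subgroup order divides 16. Divisors: 1, 2, 4, 8, 16.
Subgroups by order — order 1: 1; order 2: 7; order 4: 11; order 8: 7; order 16: 1.
Total: 1 + 7 + 11 + 7 + 1 = 27.

27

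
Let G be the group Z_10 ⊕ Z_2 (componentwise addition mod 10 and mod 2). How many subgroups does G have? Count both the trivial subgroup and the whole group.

10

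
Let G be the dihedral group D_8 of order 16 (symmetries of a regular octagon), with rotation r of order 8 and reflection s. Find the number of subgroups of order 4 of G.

|G| = 16 and 4 | 16, so subgroups of order 4 are possible by Lagrange.
The subgroups of order 4 are: {e, r^2, r^4, r^6}; {e, r^4, r^2s, r^6s}; {e, r^4, r^3s, r^7s}; {e, r^4, s, r^4s}; … (5 in all).
So G has 5 subgroups of order 4.

5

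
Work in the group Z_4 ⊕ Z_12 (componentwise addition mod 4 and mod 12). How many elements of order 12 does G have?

An element (a,b) has order lcm(ord(a), ord(b)); count pairs with lcm equal to 12.
Enumerating gives 24 such elements.

24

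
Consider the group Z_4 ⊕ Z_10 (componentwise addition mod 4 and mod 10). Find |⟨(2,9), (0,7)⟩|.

20

|⟨(2,9)⟩| = 10 and |⟨(0,7)⟩| = 10, so |H| is a multiple of lcm(10, 10) = 10 and divides |G| = 40.
Closing under the operation: H = {(0,0), (0,1), (0,2), (0,3), (0,4), (0,5), (0,6), (0,7), (0,8), (0,9), (2,0), (2,1), (2,2), (2,3), (2,4), (2,5), (2,6), (2,7), (2,8), (2,9)}, so |H| = 20.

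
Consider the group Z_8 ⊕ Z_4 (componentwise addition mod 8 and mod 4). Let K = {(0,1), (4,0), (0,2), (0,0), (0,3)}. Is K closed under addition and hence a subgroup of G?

No

|K| = 5 does not divide |G| = 32, so by Lagrange K is not a subgroup.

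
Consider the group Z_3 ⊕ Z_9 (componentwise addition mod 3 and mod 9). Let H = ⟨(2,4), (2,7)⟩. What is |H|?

|⟨(2,4)⟩| = 9 and |⟨(2,7)⟩| = 9, so |H| is a multiple of lcm(9, 9) = 9 and divides |G| = 27.
Closing under the operation: H = {(0,0), (0,3), (0,6), (1,2), (1,5), (1,8), (2,1), (2,4), (2,7)}, so |H| = 9.

9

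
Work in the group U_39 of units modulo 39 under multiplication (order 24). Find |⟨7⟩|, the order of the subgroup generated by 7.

12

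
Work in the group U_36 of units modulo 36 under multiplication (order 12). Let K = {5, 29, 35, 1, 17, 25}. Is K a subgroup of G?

No

25 ∈ K but its inverse 13 ∉ K, so K is not a subgroup.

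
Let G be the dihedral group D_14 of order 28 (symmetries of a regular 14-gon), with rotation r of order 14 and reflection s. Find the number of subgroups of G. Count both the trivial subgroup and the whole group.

28

|G| = 28, so by Lagrange every subgroup order divides 28. Divisors: 1, 2, 4, 7, 14, 28.
Subgroups by order — order 1: 1; order 2: 15; order 4: 7; order 7: 1; order 14: 3; order 28: 1.
Total: 1 + 15 + 7 + 1 + 3 + 1 = 28.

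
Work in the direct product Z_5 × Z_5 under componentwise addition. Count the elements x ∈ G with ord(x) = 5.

An element (a,b) has order lcm(ord(a), ord(b)); count pairs with lcm equal to 5.
Enumerating gives 24 such elements.

24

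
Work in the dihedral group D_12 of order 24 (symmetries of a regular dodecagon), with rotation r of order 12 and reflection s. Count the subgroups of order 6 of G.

|G| = 24 and 6 | 24, so subgroups of order 6 are possible by Lagrange.
The subgroups of order 6 are: {e, r^2, r^4, r^6, r^8, r^10}; {e, r^4, r^8, r^2s, r^6s, r^10s}; {e, r^4, r^8, r^3s, r^7s, r^11s}; {e, r^4, r^8, s, r^4s, r^8s}; … (5 in all).
So G has 5 subgroups of order 6.

5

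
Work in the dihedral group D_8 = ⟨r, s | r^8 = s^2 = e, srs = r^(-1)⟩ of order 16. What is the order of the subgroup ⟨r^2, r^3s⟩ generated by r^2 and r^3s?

|⟨r^2⟩| = 4 and |⟨r^3s⟩| = 2, so |H| is a multiple of lcm(4, 2) = 4 and divides |G| = 16.
Closing under the operation: H = {e, r^2, r^4, r^6, rs, r^3s, r^5s, r^7s}, so |H| = 8.

8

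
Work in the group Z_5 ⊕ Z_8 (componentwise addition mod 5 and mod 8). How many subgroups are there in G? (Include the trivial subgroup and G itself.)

|G| = 40, so by Lagrange every subgroup order divides 40. Divisors: 1, 2, 4, 5, 8, 10, 20, 40.
Subgroups by order — order 1: 1; order 2: 1; order 4: 1; order 5: 1; order 8: 1; order 10: 1; order 20: 1; order 40: 1.
Total: 1 + 1 + 1 + 1 + 1 + 1 + 1 + 1 = 8.

8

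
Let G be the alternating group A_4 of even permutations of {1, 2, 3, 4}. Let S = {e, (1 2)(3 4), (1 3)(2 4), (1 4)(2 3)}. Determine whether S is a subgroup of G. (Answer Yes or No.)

|S| = 4 divides |G| = 12, consistent with Lagrange.
S contains the identity, every element's inverse is in S, and S is closed under ∘: it is a subgroup.

Yes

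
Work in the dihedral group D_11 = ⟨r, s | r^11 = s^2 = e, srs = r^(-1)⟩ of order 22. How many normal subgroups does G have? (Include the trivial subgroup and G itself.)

G has 14 subgroups. Checking conjugation-invariance by order — order 1: 1/1 normal; order 2: 0/11 normal; order 11: 1/1 normal; order 22: 1/1 normal.
Total normal subgroups: 3.

3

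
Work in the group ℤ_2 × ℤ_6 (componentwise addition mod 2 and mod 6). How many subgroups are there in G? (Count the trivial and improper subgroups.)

10

|G| = 12, so by Lagrange every subgroup order divides 12. Divisors: 1, 2, 3, 4, 6, 12.
Subgroups by order — order 1: 1; order 2: 3; order 3: 1; order 4: 1; order 6: 3; order 12: 1.
Total: 1 + 3 + 1 + 1 + 3 + 1 = 10.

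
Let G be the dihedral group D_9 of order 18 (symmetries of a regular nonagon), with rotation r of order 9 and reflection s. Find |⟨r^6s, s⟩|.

|⟨r^6s⟩| = 2 and |⟨s⟩| = 2, so |H| is a multiple of lcm(2, 2) = 2 and divides |G| = 18.
Closing under the operation: H = {e, r^3, r^6, s, r^3s, r^6s}, so |H| = 6.

6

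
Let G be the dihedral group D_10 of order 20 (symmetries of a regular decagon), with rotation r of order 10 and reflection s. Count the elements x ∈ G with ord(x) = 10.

4

The elements of order 10 are: r, r^3, r^7, r^9.
That's 4.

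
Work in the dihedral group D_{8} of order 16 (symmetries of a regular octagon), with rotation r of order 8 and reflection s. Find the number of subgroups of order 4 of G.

5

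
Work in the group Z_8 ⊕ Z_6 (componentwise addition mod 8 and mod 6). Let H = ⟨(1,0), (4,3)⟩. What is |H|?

16

|⟨(1,0)⟩| = 8 and |⟨(4,3)⟩| = 2, so |H| is a multiple of lcm(8, 2) = 8 and divides |G| = 48.
Closing under the operation: H = {(0,0), (0,3), (1,0), (1,3), (2,0), (2,3), (3,0), (3,3), (4,0), (4,3), (5,0), (5,3), (6,0), (6,3), (7,0), (7,3)}, so |H| = 16.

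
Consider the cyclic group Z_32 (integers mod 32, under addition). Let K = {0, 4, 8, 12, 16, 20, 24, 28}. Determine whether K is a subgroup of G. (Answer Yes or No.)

Yes

|K| = 8 divides |G| = 32, consistent with Lagrange.
K contains the identity, every element's inverse is in K, and K is closed under +: it is a subgroup.
In fact K = ⟨4⟩.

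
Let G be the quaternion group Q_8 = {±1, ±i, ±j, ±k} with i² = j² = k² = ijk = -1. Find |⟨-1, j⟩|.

4

|⟨-1⟩| = 2 and |⟨j⟩| = 4, so |H| is a multiple of lcm(2, 4) = 4 and divides |G| = 8.
Closing under the operation: H = {1, -1, j, -j}, so |H| = 4.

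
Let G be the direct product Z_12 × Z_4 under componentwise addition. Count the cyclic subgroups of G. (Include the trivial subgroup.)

A cyclic subgroup of order d is generated by each of its φ(d) elements of order d, so the cyclic subgroups of order d number (#elements of order d)/φ(d).
Cyclic subgroups by order — order 1: 1; order 2: 3; order 3: 1; order 4: 6; order 6: 3; order 12: 6.
Total: 20.

20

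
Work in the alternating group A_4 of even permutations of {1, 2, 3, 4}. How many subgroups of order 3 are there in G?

|G| = 12 and 3 | 12, so subgroups of order 3 are possible by Lagrange.
The subgroups of order 3 are: {e, (1 2 3), (1 3 2)}; {e, (1 2 4), (1 4 2)}; {e, (1 3 4), (1 4 3)}; {e, (2 3 4), (2 4 3)}.
So G has 4 subgroups of order 3.

4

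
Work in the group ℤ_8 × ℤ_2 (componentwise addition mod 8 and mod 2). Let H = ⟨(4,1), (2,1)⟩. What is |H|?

|⟨(4,1)⟩| = 2 and |⟨(2,1)⟩| = 4, so |H| is a multiple of lcm(2, 4) = 4 and divides |G| = 16.
Closing under the operation: H = {(0,0), (0,1), (2,0), (2,1), (4,0), (4,1), (6,0), (6,1)}, so |H| = 8.

8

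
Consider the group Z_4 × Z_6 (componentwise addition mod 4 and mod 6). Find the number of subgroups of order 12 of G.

|G| = 24 and 12 | 24, so subgroups of order 12 are possible by Lagrange.
The subgroups of order 12 are: {(0,0), (0,1), (0,2), (0,3), (0,4), (0,5), (2,0), (2,1), (2,2), (2,3), (2,4), (2,5)}; {(0,0), (0,2), (0,4), (1,0), (1,2), (1,4), (2,0), (2,2), (2,4), (3,0), (3,2), (3,4)}; {(0,0), (0,2), (0,4), (1,1), (1,3), (1,5), (2,0), (2,2), (2,4), (3,1), (3,3), (3,5)}.
So G has 3 subgroups of order 12.

3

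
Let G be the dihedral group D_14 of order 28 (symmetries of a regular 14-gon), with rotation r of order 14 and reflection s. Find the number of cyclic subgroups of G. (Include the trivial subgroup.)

A cyclic subgroup of order d is generated by each of its φ(d) elements of order d, so the cyclic subgroups of order d number (#elements of order d)/φ(d).
Cyclic subgroups by order — order 1: 1; order 2: 15; order 7: 1; order 14: 1.
Total: 18.

18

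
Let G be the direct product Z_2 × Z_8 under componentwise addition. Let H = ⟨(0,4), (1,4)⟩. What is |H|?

|⟨(0,4)⟩| = 2 and |⟨(1,4)⟩| = 2, so |H| is a multiple of lcm(2, 2) = 2 and divides |G| = 16.
Closing under the operation: H = {(0,0), (0,4), (1,0), (1,4)}, so |H| = 4.

4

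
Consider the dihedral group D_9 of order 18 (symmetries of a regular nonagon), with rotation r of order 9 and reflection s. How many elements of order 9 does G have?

6

The elements of order 9 are: r, r^2, r^4, r^5, r^7, r^8.
That's 6.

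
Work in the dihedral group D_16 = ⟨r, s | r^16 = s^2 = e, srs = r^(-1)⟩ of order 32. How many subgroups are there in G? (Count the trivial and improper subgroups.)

36

|G| = 32, so by Lagrange every subgroup order divides 32. Divisors: 1, 2, 4, 8, 16, 32.
Subgroups by order — order 1: 1; order 2: 17; order 4: 9; order 8: 5; order 16: 3; order 32: 1.
Total: 1 + 17 + 9 + 5 + 3 + 1 = 36.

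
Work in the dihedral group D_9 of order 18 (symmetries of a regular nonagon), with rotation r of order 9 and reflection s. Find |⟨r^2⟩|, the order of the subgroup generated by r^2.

Computing powers of r^2: the smallest k with (r^2)^k = e is k = 9.

9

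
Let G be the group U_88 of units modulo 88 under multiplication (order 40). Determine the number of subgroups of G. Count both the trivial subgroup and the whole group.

|G| = 40, so by Lagrange every subgroup order divides 40. Divisors: 1, 2, 4, 5, 8, 10, 20, 40.
Subgroups by order — order 1: 1; order 2: 7; order 4: 7; order 5: 1; order 8: 1; order 10: 7; order 20: 7; order 40: 1.
Total: 1 + 7 + 7 + 1 + 1 + 7 + 7 + 1 = 32.

32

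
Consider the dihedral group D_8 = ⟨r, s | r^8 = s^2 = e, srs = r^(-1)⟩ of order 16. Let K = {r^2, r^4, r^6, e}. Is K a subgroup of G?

Yes

|K| = 4 divides |G| = 16, consistent with Lagrange.
K contains the identity, every element's inverse is in K, and K is closed under ·: it is a subgroup.
In fact K = ⟨r^6⟩.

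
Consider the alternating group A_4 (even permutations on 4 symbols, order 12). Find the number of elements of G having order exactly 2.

The elements of order 2 are: (1 2)(3 4), (1 3)(2 4), (1 4)(2 3).
That's 3.

3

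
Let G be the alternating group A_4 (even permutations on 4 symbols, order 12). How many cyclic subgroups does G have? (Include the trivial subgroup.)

8

Group the elements of G by the cyclic subgroup they generate; each cyclic subgroup of order d accounts for φ(d) elements.
Cyclic subgroups by order — order 1: 1; order 2: 3; order 3: 4.
Total: 8.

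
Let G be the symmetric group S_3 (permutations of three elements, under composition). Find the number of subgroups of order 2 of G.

|G| = 6 and 2 | 6, so subgroups of order 2 are possible by Lagrange.
The subgroups of order 2 are: {e, (1 2)}; {e, (1 3)}; {e, (2 3)}.
So G has 3 subgroups of order 2.

3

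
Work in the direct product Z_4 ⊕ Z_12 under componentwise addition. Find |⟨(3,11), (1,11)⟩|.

|⟨(3,11)⟩| = 12 and |⟨(1,11)⟩| = 12, so |H| is a multiple of lcm(12, 12) = 12 and divides |G| = 48.
Closing under the operation: H = {(0,0), (0,2), (0,4), (0,6), (0,8), (0,10), (1,1), (1,3), (1,5), (1,7), (1,9), (1,11), (2,0), (2,2), (2,4), (2,6), (2,8), (2,10), (3,1), (3,3), (3,5), (3,7), (3,9), (3,11)}, so |H| = 24.

24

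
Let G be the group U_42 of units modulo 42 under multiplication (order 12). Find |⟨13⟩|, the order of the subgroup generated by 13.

Compute successive powers of 13 mod 42: 13, 1; 13^2 ≡ 1 (mod 42).
So |⟨13⟩| = 2.

2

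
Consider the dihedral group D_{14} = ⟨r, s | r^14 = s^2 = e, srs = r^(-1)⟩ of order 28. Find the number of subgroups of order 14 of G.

|G| = 28 and 14 | 28, so subgroups of order 14 are possible by Lagrange.
The subgroups of order 14 are: {e, r, r^2, r^3, r^4, r^5, r^6, r^7, r^8, r^9, r^10, r^11, r^12, r^13}; {e, r^2, r^4, r^6, r^8, r^10, r^12, s, r^2s, r^4s, r^6s, r^8s, r^10s, r^12s}; {e, r^2, r^4, r^6, r^8, r^10, r^12, rs, r^3s, r^5s, r^7s, r^9s, r^11s, r^13s}.
So G has 3 subgroups of order 14.

3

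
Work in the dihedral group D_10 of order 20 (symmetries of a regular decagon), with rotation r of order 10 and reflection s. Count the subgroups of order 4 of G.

5

|G| = 20 and 4 | 20, so subgroups of order 4 are possible by Lagrange.
The subgroups of order 4 are: {e, r^5, r^2s, r^7s}; {e, r^5, r^3s, r^8s}; {e, r^5, r^4s, r^9s}; {e, r^5, s, r^5s}; … (5 in all).
So G has 5 subgroups of order 4.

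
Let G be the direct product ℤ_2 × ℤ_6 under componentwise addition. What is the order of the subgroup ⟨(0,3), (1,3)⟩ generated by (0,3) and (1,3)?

4

|⟨(0,3)⟩| = 2 and |⟨(1,3)⟩| = 2, so |H| is a multiple of lcm(2, 2) = 2 and divides |G| = 12.
Closing under the operation: H = {(0,0), (0,3), (1,0), (1,3)}, so |H| = 4.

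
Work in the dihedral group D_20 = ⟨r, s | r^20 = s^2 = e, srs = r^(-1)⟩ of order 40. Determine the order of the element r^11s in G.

2

Computing powers of r^11s: the smallest k with (r^11s)^k = e is k = 2.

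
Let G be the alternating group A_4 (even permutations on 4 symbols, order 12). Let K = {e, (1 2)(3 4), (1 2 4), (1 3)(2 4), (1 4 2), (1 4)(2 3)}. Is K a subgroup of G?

Closure fails: (1 2 4) ∘ (1 2)(3 4) = (1 4 3) ∉ K. So K is not a subgroup.

No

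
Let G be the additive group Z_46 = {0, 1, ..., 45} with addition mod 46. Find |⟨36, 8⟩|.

23

|⟨36⟩| = 23 and |⟨8⟩| = 23, so |H| is a multiple of lcm(23, 23) = 23 and divides |G| = 46.
Closing under the operation: H = {0, 2, 4, 6, 8, 10, 12, 14, 16, 18, 20, 22, 24, 26, 28, 30, 32, 34, 36, 38, 40, 42, 44}, so |H| = 23.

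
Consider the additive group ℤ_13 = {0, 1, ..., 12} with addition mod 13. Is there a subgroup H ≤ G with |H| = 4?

No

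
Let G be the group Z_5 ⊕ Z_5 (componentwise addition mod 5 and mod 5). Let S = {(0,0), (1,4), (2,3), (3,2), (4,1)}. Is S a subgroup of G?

Yes

|S| = 5 divides |G| = 25, consistent with Lagrange.
S contains the identity, every element's inverse is in S, and S is closed under +: it is a subgroup.
In fact S = ⟨(2,3)⟩.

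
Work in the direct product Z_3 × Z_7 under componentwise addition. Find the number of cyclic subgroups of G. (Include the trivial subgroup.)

4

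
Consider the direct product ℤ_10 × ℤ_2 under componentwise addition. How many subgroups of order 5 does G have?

1

|G| = 20 and 5 | 20, so subgroups of order 5 are possible by Lagrange.
The subgroups of order 5 are: {(0,0), (2,0), (4,0), (6,0), (8,0)}.
So G has 1 subgroup of order 5.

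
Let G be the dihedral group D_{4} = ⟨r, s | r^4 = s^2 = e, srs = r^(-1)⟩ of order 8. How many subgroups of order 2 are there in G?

5

|G| = 8 and 2 | 8, so subgroups of order 2 are possible by Lagrange.
The subgroups of order 2 are: {e, r^2}; {e, r^2s}; {e, r^3s}; {e, rs}; … (5 in all).
So G has 5 subgroups of order 2.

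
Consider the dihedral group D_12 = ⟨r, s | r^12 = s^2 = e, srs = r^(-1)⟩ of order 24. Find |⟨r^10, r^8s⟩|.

|⟨r^10⟩| = 6 and |⟨r^8s⟩| = 2, so |H| is a multiple of lcm(6, 2) = 6 and divides |G| = 24.
Closing under the operation: H = {e, r^2, r^4, r^6, r^8, r^10, s, r^2s, r^4s, r^6s, r^8s, r^10s}, so |H| = 12.

12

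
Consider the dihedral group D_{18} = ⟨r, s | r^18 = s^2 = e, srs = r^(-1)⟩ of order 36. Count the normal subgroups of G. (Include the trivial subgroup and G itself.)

9

G has 45 subgroups. Checking conjugation-invariance by order — order 1: 1/1 normal; order 2: 1/19 normal; order 3: 1/1 normal; order 4: 0/9 normal; order 6: 1/7 normal; order 9: 1/1 normal; order 12: 0/3 normal; order 18: 3/3 normal; order 36: 1/1 normal.
Total normal subgroups: 9.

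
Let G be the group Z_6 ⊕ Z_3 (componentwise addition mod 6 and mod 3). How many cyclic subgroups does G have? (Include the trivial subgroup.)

Group the elements of G by the cyclic subgroup they generate; each cyclic subgroup of order d accounts for φ(d) elements.
Cyclic subgroups by order — order 1: 1; order 2: 1; order 3: 4; order 6: 4.
Total: 10.

10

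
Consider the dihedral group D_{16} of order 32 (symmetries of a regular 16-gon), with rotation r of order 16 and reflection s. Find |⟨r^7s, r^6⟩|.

|⟨r^7s⟩| = 2 and |⟨r^6⟩| = 8, so |H| is a multiple of lcm(2, 8) = 8 and divides |G| = 32.
Closing under the operation: H = {e, r^2, r^4, r^6, r^8, r^10, r^12, r^14, rs, r^3s, r^5s, r^7s, r^9s, r^11s, r^13s, r^15s}, so |H| = 16.

16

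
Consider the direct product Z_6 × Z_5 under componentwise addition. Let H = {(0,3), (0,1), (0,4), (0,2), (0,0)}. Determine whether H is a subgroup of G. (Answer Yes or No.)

Yes

|H| = 5 divides |G| = 30, consistent with Lagrange.
H contains the identity, every element's inverse is in H, and H is closed under +: it is a subgroup.
In fact H = ⟨(0,1)⟩.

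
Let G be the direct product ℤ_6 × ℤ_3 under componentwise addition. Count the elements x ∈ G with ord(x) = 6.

An element (a,b) has order lcm(ord(a), ord(b)); count pairs with lcm equal to 6.
Enumerating gives 8 such elements.

8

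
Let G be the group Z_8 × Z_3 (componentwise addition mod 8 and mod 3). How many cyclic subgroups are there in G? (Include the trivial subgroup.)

8

Group the elements of G by the cyclic subgroup they generate; each cyclic subgroup of order d accounts for φ(d) elements.
Cyclic subgroups by order — order 1: 1; order 2: 1; order 3: 1; order 4: 1; order 6: 1; order 8: 1; order 12: 1; order 24: 1.
Total: 8.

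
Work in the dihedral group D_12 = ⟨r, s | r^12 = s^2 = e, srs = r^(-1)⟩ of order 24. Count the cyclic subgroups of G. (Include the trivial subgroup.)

18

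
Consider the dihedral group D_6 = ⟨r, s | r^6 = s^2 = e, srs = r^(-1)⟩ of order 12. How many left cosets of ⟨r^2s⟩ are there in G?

6

|⟨r^2s⟩| = 2 and |G| = 12.
By Lagrange, [G : H] = |G|/|H| = 12/2 = 6.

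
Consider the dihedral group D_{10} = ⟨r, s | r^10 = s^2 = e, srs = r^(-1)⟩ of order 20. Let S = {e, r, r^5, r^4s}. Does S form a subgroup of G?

No

r ∈ S but its inverse r^9 ∉ S, so S is not a subgroup.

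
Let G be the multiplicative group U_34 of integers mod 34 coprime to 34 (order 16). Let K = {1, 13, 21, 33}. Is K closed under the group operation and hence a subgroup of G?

|K| = 4 divides |G| = 16, consistent with Lagrange.
K contains the identity, every element's inverse is in K, and K is closed under ·: it is a subgroup.
In fact K = ⟨21⟩.

Yes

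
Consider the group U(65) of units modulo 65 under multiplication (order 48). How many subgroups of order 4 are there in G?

7

|G| = 48 and 4 | 48, so subgroups of order 4 are possible by Lagrange.
The subgroups of order 4 are: {1, 12, 14, 38}; {1, 14, 27, 53}; {1, 14, 51, 64}; {1, 18, 47, 64}; … (7 in all).
So G has 7 subgroups of order 4.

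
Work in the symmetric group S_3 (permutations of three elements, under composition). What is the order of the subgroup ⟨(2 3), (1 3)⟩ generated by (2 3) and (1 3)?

6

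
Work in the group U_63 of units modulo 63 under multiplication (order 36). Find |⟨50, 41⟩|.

12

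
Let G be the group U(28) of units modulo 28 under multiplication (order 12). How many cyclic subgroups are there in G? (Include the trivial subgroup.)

A cyclic subgroup of order d is generated by each of its φ(d) elements of order d, so the cyclic subgroups of order d number (#elements of order d)/φ(d).
Cyclic subgroups by order — order 1: 1; order 2: 3; order 3: 1; order 6: 3.
Total: 8.

8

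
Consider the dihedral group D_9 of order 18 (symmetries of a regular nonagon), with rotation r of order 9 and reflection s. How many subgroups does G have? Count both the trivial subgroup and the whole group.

16

|G| = 18, so by Lagrange every subgroup order divides 18. Divisors: 1, 2, 3, 6, 9, 18.
Subgroups by order — order 1: 1; order 2: 9; order 3: 1; order 6: 3; order 9: 1; order 18: 1.
Total: 1 + 9 + 1 + 3 + 1 + 1 = 16.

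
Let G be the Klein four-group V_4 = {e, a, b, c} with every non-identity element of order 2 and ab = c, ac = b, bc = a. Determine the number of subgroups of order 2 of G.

3

|G| = 4 and 2 | 4, so subgroups of order 2 are possible by Lagrange.
The subgroups of order 2 are: {e, a}; {e, b}; {e, c}.
So G has 3 subgroups of order 2.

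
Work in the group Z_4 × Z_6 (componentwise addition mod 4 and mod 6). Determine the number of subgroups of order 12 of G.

3

|G| = 24 and 12 | 24, so subgroups of order 12 are possible by Lagrange.
The subgroups of order 12 are: {(0,0), (0,1), (0,2), (0,3), (0,4), (0,5), (2,0), (2,1), (2,2), (2,3), (2,4), (2,5)}; {(0,0), (0,2), (0,4), (1,0), (1,2), (1,4), (2,0), (2,2), (2,4), (3,0), (3,2), (3,4)}; {(0,0), (0,2), (0,4), (1,1), (1,3), (1,5), (2,0), (2,2), (2,4), (3,1), (3,3), (3,5)}.
So G has 3 subgroups of order 12.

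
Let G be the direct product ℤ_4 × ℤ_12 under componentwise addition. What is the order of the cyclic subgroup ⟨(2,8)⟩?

The order of (2,8) in Z_4 × Z_12 is lcm(ord(2) in Z_4, ord(8) in Z_12).
ord(2) = 2 and ord(8) = 3, so |⟨(2,8)⟩| = lcm(2, 3) = 6.

6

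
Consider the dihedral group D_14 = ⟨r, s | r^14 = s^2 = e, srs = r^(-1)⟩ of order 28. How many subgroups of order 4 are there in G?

7

|G| = 28 and 4 | 28, so subgroups of order 4 are possible by Lagrange.
The subgroups of order 4 are: {e, r^7, r^3s, r^10s}; {e, r^7, r^4s, r^11s}; {e, r^7, r^5s, r^12s}; {e, r^7, r^6s, r^13s}; … (7 in all).
So G has 7 subgroups of order 4.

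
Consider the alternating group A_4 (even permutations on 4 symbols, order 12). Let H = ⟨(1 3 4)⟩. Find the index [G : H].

4

|⟨(1 3 4)⟩| = 3 and |G| = 12.
By Lagrange, [G : H] = |G|/|H| = 12/3 = 4.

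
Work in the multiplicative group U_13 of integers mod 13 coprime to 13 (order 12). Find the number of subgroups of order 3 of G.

|G| = 12 and 3 | 12, so subgroups of order 3 are possible by Lagrange.
The subgroups of order 3 are: {1, 3, 9}.
So G has 1 subgroup of order 3.

1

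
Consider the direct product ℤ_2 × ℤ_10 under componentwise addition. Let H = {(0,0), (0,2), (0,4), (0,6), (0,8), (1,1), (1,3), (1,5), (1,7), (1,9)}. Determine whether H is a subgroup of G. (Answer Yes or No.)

Yes

|H| = 10 divides |G| = 20, consistent with Lagrange.
H contains the identity, every element's inverse is in H, and H is closed under +: it is a subgroup.
In fact H = ⟨(1,1)⟩.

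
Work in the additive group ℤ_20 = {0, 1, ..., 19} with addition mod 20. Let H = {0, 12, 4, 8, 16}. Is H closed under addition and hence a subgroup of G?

Yes

|H| = 5 divides |G| = 20, consistent with Lagrange.
H contains the identity, every element's inverse is in H, and H is closed under +: it is a subgroup.
In fact H = ⟨16⟩.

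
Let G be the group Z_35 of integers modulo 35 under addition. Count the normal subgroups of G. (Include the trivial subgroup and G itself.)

G is abelian, so every subgroup is normal.
G has 4 subgroups in total, hence 4 normal subgroups.

4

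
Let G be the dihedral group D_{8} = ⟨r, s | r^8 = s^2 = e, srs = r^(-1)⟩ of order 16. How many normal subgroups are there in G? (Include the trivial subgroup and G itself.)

G has 19 subgroups. Checking conjugation-invariance by order — order 1: 1/1 normal; order 2: 1/9 normal; order 4: 1/5 normal; order 8: 3/3 normal; order 16: 1/1 normal.
Total normal subgroups: 7.

7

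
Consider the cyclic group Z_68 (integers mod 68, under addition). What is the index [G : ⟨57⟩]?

1

|⟨57⟩| = 68 and |G| = 68.
By Lagrange, [G : H] = |G|/|H| = 68/68 = 1.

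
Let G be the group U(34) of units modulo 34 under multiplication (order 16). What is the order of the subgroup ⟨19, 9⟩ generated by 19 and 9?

8

|⟨19⟩| = 8 and |⟨9⟩| = 8, so |H| is a multiple of lcm(8, 8) = 8 and divides |G| = 16.
Closing under the operation: H = {1, 9, 13, 15, 19, 21, 25, 33}, so |H| = 8.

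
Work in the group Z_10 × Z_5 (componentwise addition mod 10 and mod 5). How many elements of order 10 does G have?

An element (a,b) has order lcm(ord(a), ord(b)); count pairs with lcm equal to 10.
Enumerating gives 24 such elements.

24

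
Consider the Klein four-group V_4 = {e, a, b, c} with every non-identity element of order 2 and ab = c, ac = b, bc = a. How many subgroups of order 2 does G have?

3

|G| = 4 and 2 | 4, so subgroups of order 2 are possible by Lagrange.
The subgroups of order 2 are: {e, a}; {e, b}; {e, c}.
So G has 3 subgroups of order 2.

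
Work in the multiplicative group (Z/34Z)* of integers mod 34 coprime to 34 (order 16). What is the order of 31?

16

Compute successive powers of 31 mod 34: 31, 9, 7, 13, 29, 15, 23, 33, …; 31^16 ≡ 1 (mod 34).
So |⟨31⟩| = 16.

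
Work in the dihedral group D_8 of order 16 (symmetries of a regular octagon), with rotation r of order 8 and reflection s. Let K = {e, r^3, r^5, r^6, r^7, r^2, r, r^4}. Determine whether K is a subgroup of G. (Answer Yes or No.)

Yes

|K| = 8 divides |G| = 16, consistent with Lagrange.
K contains the identity, every element's inverse is in K, and K is closed under ·: it is a subgroup.
In fact K = ⟨r^7⟩.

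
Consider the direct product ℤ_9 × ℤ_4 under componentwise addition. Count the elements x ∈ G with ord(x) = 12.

An element (a,b) has order lcm(ord(a), ord(b)); count pairs with lcm equal to 12.
Enumerating gives 4 such elements.

4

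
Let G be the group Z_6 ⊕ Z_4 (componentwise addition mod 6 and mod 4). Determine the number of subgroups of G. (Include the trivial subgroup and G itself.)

|G| = 24, so by Lagrange every subgroup order divides 24. Divisors: 1, 2, 3, 4, 6, 8, 12, 24.
Subgroups by order — order 1: 1; order 2: 3; order 3: 1; order 4: 3; order 6: 3; order 8: 1; order 12: 3; order 24: 1.
Total: 1 + 3 + 1 + 3 + 3 + 1 + 3 + 1 = 16.

16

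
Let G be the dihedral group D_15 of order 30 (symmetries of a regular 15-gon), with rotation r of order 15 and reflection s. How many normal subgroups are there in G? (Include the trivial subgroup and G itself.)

5

G has 28 subgroups. Checking conjugation-invariance by order — order 1: 1/1 normal; order 2: 0/15 normal; order 3: 1/1 normal; order 5: 1/1 normal; order 6: 0/5 normal; order 10: 0/3 normal; order 15: 1/1 normal; order 30: 1/1 normal.
Total normal subgroups: 5.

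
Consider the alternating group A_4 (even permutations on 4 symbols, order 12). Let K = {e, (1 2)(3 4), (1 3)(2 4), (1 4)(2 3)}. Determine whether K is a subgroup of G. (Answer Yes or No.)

Yes

|K| = 4 divides |G| = 12, consistent with Lagrange.
K contains the identity, every element's inverse is in K, and K is closed under ∘: it is a subgroup.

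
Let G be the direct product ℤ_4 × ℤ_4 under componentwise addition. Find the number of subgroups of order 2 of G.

|G| = 16 and 2 | 16, so subgroups of order 2 are possible by Lagrange.
The subgroups of order 2 are: {(0,0), (0,2)}; {(0,0), (2,0)}; {(0,0), (2,2)}.
So G has 3 subgroups of order 2.

3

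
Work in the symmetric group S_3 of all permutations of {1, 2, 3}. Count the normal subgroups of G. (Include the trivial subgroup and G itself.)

3

G has 6 subgroups. Checking conjugation-invariance by order — order 1: 1/1 normal; order 2: 0/3 normal; order 3: 1/1 normal; order 6: 1/1 normal.
Total normal subgroups: 3.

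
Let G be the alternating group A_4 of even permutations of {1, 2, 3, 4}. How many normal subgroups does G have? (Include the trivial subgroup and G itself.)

3

G has 10 subgroups. Checking conjugation-invariance by order — order 1: 1/1 normal; order 2: 0/3 normal; order 3: 0/4 normal; order 4: 1/1 normal; order 12: 1/1 normal.
Total normal subgroups: 3.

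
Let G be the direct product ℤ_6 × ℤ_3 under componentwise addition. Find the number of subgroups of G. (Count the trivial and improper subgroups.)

12

|G| = 18, so by Lagrange every subgroup order divides 18. Divisors: 1, 2, 3, 6, 9, 18.
Subgroups by order — order 1: 1; order 2: 1; order 3: 4; order 6: 4; order 9: 1; order 18: 1.
Total: 1 + 1 + 4 + 4 + 1 + 1 = 12.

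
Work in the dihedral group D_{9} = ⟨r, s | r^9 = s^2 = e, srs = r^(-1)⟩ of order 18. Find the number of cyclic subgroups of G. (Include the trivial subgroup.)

Each element a generates a cyclic subgroup ⟨a⟩; distinct elements may generate the same one (a cyclic group of order d has φ(d) generators).
Cyclic subgroups by order — order 1: 1; order 2: 9; order 3: 1; order 9: 1.
Total: 12.

12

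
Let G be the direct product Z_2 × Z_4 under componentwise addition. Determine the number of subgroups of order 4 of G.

3

|G| = 8 and 4 | 8, so subgroups of order 4 are possible by Lagrange.
The subgroups of order 4 are: {(0,0), (0,1), (0,2), (0,3)}; {(0,0), (0,2), (1,0), (1,2)}; {(0,0), (0,2), (1,1), (1,3)}.
So G has 3 subgroups of order 4.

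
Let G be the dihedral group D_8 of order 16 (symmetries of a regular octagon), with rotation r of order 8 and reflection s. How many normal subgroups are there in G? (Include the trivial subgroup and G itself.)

G has 19 subgroups. Checking conjugation-invariance by order — order 1: 1/1 normal; order 2: 1/9 normal; order 4: 1/5 normal; order 8: 3/3 normal; order 16: 1/1 normal.
Total normal subgroups: 7.

7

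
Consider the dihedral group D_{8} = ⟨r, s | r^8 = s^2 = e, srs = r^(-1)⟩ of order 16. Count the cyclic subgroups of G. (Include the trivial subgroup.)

12

Each element a generates a cyclic subgroup ⟨a⟩; distinct elements may generate the same one (a cyclic group of order d has φ(d) generators).
Cyclic subgroups by order — order 1: 1; order 2: 9; order 4: 1; order 8: 1.
Total: 12.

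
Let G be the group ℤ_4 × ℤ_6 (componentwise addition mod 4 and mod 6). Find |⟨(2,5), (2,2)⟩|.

12

|⟨(2,5)⟩| = 6 and |⟨(2,2)⟩| = 6, so |H| is a multiple of lcm(6, 6) = 6 and divides |G| = 24.
Closing under the operation: H = {(0,0), (0,1), (0,2), (0,3), (0,4), (0,5), (2,0), (2,1), (2,2), (2,3), (2,4), (2,5)}, so |H| = 12.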